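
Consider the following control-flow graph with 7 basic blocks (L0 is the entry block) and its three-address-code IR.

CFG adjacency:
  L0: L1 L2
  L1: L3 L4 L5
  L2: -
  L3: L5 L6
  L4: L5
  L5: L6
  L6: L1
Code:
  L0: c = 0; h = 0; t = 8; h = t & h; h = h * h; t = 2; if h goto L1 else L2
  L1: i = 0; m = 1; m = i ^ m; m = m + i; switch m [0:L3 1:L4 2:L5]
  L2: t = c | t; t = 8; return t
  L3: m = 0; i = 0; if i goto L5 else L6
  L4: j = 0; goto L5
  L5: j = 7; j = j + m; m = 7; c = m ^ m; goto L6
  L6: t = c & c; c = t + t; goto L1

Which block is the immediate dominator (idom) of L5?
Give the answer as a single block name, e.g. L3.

idom tree: L1←L0 L2←L0 L3←L1 L4←L1 L5←L1 L6←L1
Dom at joins:
  L1: preds {L0,L6}: {L0} ∩ {L0,L1,L6} = {L0}; idom=L0
  L5: preds {L1,L3,L4}: {L0,L1} ∩ {L0,L1,L3} ∩ {L0,L1,L4} = {L0,L1}; idom=L1
  L6: preds {L3,L5}: {L0,L1,L3} ∩ {L0,L1,L5} = {L0,L1}; idom=L1

idom(L5) = L1

Answer: L1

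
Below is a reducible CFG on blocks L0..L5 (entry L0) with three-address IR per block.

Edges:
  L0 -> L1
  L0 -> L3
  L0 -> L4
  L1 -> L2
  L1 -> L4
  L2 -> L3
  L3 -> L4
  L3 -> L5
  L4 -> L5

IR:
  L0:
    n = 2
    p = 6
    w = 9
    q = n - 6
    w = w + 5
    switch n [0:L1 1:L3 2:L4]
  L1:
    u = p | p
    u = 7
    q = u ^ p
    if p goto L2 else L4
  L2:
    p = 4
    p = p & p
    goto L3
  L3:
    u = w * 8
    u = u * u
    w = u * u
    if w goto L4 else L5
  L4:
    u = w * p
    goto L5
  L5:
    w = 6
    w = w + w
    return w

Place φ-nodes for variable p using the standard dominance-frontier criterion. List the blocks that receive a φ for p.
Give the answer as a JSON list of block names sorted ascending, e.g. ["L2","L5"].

idom tree: L1←L0 L2←L1 L3←L0 L4←L0 L5←L0
Dom at joins:
  L3: preds {L0,L2}: {L0} ∩ {L0,L1,L2} = {L0}; idom=L0
  L4: preds {L0,L1,L3}: {L0} ∩ {L0,L1} ∩ {L0,L3} = {L0}; idom=L0
  L5: preds {L3,L4}: {L0,L3} ∩ {L0,L4} = {L0}; idom=L0

Frontier:
  join L3 pred L0: · stop@L0
  join L3 pred L2: L2→L1 stop@L0
  join L4 pred L0: · stop@L0
  join L4 pred L1: L1 stop@L0
  join L4 pred L3: L3 stop@L0
  join L5 pred L3: L3 stop@L0
  join L5 pred L4: L4 stop@L0
  L0 → ∅
  L1 → {L3,L4}
  L2 → {L3}
  L3 → {L4,L5}
  L4 → {L5}
  L5 → ∅

φ for p: defs {L0,L2}
  DF⁺ = {L3,L4,L5}

Answer: ["L3", "L4", "L5"]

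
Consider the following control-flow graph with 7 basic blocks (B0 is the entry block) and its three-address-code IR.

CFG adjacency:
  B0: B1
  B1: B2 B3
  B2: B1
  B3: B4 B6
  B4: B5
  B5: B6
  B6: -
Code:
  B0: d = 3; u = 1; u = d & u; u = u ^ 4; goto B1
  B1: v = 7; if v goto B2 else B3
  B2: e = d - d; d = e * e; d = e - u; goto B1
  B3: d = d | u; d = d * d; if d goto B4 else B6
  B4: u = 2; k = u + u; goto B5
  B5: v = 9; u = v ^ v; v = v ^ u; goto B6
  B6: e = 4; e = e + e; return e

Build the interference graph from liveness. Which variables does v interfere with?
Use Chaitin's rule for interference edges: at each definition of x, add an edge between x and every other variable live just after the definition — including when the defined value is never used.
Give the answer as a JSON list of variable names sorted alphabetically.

Answer: ["d", "u"]

Working:
Block summaries:
  B0: def={d,u} ue=∅
  B1: def={v} ue=∅
  B2: def={d,e} ue={d,u}
  B3: def={d} ue={d,u}
  B4: def={k,u} ue=∅
  B5: def={u,v} ue=∅
  B6: def={e} ue=∅

Live sets:
  live B0: ∅→{d,u}
  live B1: {d,u}→{d,u}
  live B2: {d,u}→{d,u}
  live B3: {d,u}→∅
  live B4: ∅→∅
  live B5: ∅→∅
  live B6: ∅→∅

Interference:
  d: {e,u,v}
  e: {d,u}
  k: ∅
  u: {d,e,v}
  v: {d,u}

N(v) = ["d", "u"]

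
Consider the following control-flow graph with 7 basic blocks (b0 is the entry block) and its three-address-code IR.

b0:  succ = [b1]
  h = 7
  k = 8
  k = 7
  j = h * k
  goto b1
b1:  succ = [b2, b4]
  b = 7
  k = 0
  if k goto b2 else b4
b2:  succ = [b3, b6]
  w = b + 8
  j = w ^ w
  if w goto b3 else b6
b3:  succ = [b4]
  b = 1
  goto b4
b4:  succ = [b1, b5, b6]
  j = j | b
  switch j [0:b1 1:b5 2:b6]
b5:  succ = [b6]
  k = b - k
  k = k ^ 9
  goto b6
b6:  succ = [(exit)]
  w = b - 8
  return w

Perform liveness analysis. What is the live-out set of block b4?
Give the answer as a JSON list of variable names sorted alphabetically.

Per-block:
  b0: def={h,j,k} ue=∅
  b1: def={b,k} ue=∅
  b2: def={j,w} ue={b}
  b3: def={b} ue=∅
  b4: def={j} ue={b,j}
  b5: def={k} ue={b,k}
  b6: def={w} ue={b}

Liveness:
  live b0: ∅→{j}
  live b1: {j}→{b,j,k}
  live b2: {b,k}→{b,j,k}
  live b3: {j,k}→{b,j,k}
  live b4: {b,j,k}→{b,j,k}
  live b5: {b,k}→{b}
  live b6: {b}→∅

live-out(b4) = ["b", "j", "k"]

Answer: ["b", "j", "k"]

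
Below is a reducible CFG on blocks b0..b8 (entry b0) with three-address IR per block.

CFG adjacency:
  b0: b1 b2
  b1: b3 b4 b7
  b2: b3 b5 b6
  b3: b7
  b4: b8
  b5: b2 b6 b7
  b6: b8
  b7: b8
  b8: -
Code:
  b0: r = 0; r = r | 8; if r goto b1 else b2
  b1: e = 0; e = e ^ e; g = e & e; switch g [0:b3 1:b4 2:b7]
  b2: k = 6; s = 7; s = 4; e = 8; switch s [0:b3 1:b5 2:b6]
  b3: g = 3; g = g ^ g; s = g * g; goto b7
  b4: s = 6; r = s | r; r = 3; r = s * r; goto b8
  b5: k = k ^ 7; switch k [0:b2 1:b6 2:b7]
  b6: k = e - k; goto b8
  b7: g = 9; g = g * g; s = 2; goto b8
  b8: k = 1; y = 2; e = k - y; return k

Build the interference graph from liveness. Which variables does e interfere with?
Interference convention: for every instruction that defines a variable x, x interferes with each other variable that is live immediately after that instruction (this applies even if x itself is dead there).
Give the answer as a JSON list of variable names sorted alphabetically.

Block summaries:
  b0 def {r} use ∅
  b1 def {e,g} use ∅
  b2 def {e,k,s} use ∅
  b3 def {g,s} use ∅
  b4 def {r,s} use {r}
  b5 def {k} use {k}
  b6 def {k} use {e,k}
  b7 def {g,s} use ∅
  b8 def {e,k,y} use ∅

Liveness:
  b0 li=∅ lo={r}
  b1 li={r} lo={r}
  b2 li=∅ lo={e,k}
  b3 li=∅ lo=∅
  b4 li={r} lo=∅
  b5 li={e,k} lo={e,k}
  b6 li={e,k} lo=∅
  b7 li=∅ lo=∅
  b8 li=∅ lo=∅

Interfere edges:
  e↔{k,r,s}
  g↔{r}
  k↔{e,s,y}
  r↔{e,g,s}
  s↔{e,k,r}
  y↔{k}

N(e) = ["k", "r", "s"]

Answer: ["k", "r", "s"]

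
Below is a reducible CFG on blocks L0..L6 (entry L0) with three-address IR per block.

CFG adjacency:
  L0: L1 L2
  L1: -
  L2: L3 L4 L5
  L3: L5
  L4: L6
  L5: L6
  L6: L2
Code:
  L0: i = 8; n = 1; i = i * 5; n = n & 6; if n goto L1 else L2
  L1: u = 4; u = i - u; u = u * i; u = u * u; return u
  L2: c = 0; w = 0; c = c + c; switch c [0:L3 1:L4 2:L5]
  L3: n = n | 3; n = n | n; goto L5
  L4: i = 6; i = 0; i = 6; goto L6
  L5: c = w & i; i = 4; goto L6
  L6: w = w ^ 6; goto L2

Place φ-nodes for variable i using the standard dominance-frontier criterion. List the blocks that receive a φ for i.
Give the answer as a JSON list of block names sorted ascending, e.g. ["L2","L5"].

Answer: ["L2", "L6"]

Derivation:
idom tree: L1←L0 L2←L0 L3←L2 L4←L2 L5←L2 L6←L2
Dom at joins:
  L2: preds {L0,L6}: {L0} ∩ {L0,L2,L6} = {L0}; idom=L0
  L5: preds {L2,L3}: {L0,L2} ∩ {L0,L2,L3} = {L0,L2}; idom=L2
  L6: preds {L4,L5}: {L0,L2,L4} ∩ {L0,L2,L5} = {L0,L2}; idom=L2

Frontier:
  L2←L0: walk · to L0
  L2←L6: walk L6→L2 to L0
  L5←L2: walk · to L2
  L5←L3: walk L3 to L2
  L6←L4: walk L4 to L2
  L6←L5: walk L5 to L2
  L0 → ∅
  L1 → ∅
  L2 → {L2}
  L3 → {L5}
  L4 → {L6}
  L5 → {L6}
  L6 → {L2}

φ for i: defs {L0,L4,L5}
  DF⁺ = {L2,L6}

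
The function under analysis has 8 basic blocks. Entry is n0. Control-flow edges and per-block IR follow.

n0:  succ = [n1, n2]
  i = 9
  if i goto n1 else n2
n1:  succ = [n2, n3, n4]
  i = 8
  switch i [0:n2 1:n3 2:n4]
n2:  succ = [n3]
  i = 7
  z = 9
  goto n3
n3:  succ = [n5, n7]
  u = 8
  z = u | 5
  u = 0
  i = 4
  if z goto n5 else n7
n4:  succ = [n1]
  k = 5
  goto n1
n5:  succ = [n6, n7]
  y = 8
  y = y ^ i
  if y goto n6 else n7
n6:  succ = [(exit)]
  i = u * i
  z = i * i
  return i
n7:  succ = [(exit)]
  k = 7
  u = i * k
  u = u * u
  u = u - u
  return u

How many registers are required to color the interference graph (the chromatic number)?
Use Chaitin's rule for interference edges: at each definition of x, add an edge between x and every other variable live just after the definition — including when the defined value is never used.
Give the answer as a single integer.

Answer: 3

Analysis:
Per-block:
  n0: def={i} ue=∅
  n1: def={i} ue=∅
  n2: def={i,z} ue=∅
  n3: def={i,u,z} ue=∅
  n4: def={k} ue=∅
  n5: def={y} ue={i}
  n6: def={i,z} ue={i,u}
  n7: def={k,u} ue={i}

Liveness:
  n0: in=∅ out=∅
  n1: in=∅ out=∅
  n2: in=∅ out=∅
  n3: in=∅ out={i,u}
  n4: in=∅ out=∅
  n5: in={i,u} out={i,u}
  n6: in={i,u} out=∅
  n7: in={i} out=∅

Interference:
  i — {k,u,y,z}
  k — {i}
  u — {i,y,z}
  y — {i,u}
  z — {i,u}

Registers:
  lower bound: {i,u,y} mutually conflict ⇒ χ ≥ 3
  3-colouring: c0={i}  c1={k,u}  c2={y,z}
  χ = 3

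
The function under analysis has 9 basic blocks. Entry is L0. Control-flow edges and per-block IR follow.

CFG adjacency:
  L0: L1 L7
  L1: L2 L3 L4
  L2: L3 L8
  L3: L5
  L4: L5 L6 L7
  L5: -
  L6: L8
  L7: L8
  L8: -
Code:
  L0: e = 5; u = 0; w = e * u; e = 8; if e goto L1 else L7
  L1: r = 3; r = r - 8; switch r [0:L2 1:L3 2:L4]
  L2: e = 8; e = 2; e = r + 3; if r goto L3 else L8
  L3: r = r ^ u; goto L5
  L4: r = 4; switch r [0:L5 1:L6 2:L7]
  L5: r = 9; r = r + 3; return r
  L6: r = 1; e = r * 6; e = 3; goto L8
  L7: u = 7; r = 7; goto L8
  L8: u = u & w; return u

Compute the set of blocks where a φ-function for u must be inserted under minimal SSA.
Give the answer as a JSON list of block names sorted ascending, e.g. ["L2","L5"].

Answer: ["L8"]

Analysis:
idom tree: L1←L0 L2←L1 L3←L1 L4←L1 L5←L1 L6←L4 L7←L0 L8←L0
Join-block Dom:
  L3: preds {L1,L2}: {L0,L1} ∩ {L0,L1,L2} = {L0,L1}; idom=L1
  L5: preds {L3,L4}: {L0,L1,L3} ∩ {L0,L1,L4} = {L0,L1}; idom=L1
  L7: preds {L0,L4}: {L0} ∩ {L0,L1,L4} = {L0}; idom=L0
  L8: preds {L2,L6,L7}: {L0,L1,L2} ∩ {L0,L1,L4,L6} ∩ {L0,L7} = {L0}; idom=L0

DF derivation:
  join L3 pred L1: · stop@L1
  join L3 pred L2: L2 stop@L1
  join L5 pred L3: L3 stop@L1
  join L5 pred L4: L4 stop@L1
  join L7 pred L0: · stop@L0
  join L7 pred L4: L4→L1 stop@L0
  join L8 pred L2: L2→L1 stop@L0
  join L8 pred L6: L6→L4→L1 stop@L0
  join L8 pred L7: L7 stop@L0
  DF(L0)=∅
  DF(L1)={L7,L8}
  DF(L2)={L3,L8}
  DF(L3)={L5}
  DF(L4)={L5,L7,L8}
  DF(L5)=∅
  DF(L6)={L8}
  DF(L7)={L8}
  DF(L8)=∅

φ for u: defs {L0,L7,L8}
  DF⁺ = {L8}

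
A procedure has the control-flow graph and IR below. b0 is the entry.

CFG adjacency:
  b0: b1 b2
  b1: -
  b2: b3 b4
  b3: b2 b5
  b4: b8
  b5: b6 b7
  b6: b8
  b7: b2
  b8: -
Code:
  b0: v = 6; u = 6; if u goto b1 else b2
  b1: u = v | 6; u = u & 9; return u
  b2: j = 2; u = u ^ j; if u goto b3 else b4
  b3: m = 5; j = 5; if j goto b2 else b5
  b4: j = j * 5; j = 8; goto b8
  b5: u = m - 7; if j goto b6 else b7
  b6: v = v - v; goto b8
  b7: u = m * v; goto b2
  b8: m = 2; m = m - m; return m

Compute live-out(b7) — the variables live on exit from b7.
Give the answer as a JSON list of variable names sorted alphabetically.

Per-block:
  b0 def {u,v} use ∅
  b1 def {u} use {v}
  b2 def {j,u} use {u}
  b3 def {j,m} use ∅
  b4 def {j} use {j}
  b5 def {u} use {j,m}
  b6 def {v} use {v}
  b7 def {u} use {m,v}
  b8 def {m} use ∅

Live sets:
  live b0: ∅→{u,v}
  live b1: {v}→∅
  live b2: {u,v}→{j,u,v}
  live b3: {u,v}→{j,m,u,v}
  live b4: {j}→∅
  live b5: {j,m,v}→{m,v}
  live b6: {v}→∅
  live b7: {m,v}→{u,v}
  live b8: ∅→∅

live-out(b7) = ["u", "v"]

Answer: ["u", "v"]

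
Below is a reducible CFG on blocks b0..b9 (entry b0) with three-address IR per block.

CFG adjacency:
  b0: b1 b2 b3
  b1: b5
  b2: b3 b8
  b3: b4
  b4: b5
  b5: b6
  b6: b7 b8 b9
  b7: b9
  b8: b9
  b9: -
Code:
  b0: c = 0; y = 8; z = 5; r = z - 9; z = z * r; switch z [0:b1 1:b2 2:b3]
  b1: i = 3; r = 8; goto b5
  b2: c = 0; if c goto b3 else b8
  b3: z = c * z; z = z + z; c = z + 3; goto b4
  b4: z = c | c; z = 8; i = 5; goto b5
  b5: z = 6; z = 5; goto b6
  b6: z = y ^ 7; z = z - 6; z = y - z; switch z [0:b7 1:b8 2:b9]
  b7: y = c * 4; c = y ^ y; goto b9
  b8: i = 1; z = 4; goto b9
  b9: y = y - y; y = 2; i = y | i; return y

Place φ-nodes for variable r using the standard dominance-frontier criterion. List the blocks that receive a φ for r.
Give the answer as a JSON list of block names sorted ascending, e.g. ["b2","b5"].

Answer: ["b5", "b8", "b9"]

Analysis:
idom tree: b1←b0 b2←b0 b3←b0 b4←b3 b5←b0 b6←b5 b7←b6 b8←b0 b9←b0
Join-block Dom:
  b3: preds {b0,b2}: {b0} ∩ {b0,b2} = {b0}; idom=b0
  b5: preds {b1,b4}: {b0,b1} ∩ {b0,b3,b4} = {b0}; idom=b0
  b8: preds {b2,b6}: {b0,b2} ∩ {b0,b5,b6} = {b0}; idom=b0
  b9: preds {b6,b7,b8}: {b0,b5,b6} ∩ {b0,b5,b6,b7} ∩ {b0,b8} = {b0}; idom=b0

DF walk-up:
  join b3 pred b0: · stop@b0
  join b3 pred b2: b2 stop@b0
  join b5 pred b1: b1 stop@b0
  join b5 pred b4: b4→b3 stop@b0
  join b8 pred b2: b2 stop@b0
  join b8 pred b6: b6→b5 stop@b0
  join b9 pred b6: b6→b5 stop@b0
  join b9 pred b7: b7→b6→b5 stop@b0
  join b9 pred b8: b8 stop@b0
  b0: DF=∅
  b1: DF={b5}
  b2: DF={b3,b8}
  b3: DF={b5}
  b4: DF={b5}
  b5: DF={b8,b9}
  b6: DF={b8,b9}
  b7: DF={b9}
  b8: DF={b9}
  b9: DF=∅

φ for r: defs {b0,b1}
  DF⁺ = {b5,b8,b9}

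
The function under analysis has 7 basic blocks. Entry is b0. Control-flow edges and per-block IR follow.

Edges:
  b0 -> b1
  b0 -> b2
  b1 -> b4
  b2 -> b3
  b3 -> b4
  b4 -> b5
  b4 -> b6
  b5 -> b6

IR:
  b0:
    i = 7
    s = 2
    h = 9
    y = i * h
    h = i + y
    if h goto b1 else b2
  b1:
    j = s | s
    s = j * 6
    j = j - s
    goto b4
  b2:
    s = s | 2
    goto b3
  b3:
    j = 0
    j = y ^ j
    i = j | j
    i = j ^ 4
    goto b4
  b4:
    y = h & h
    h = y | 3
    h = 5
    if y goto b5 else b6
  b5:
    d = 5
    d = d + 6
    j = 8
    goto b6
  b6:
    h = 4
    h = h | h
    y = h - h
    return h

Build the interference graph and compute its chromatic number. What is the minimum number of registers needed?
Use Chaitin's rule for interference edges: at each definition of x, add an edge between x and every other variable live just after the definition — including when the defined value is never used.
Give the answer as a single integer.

Answer: 5

Derivation:
Per-block:
  b0 def {h,i,s,y} use ∅
  b1 def {j,s} use {s}
  b2 def {s} use {s}
  b3 def {i,j} use {y}
  b4 def {h,y} use {h}
  b5 def {d,j} use ∅
  b6 def {h,y} use ∅

Backward fixpoint:
  b0 li=∅ lo={h,s,y}
  b1 li={h,s} lo={h}
  b2 li={h,s,y} lo={h,y}
  b3 li={h,y} lo={h}
  b4 li={h} lo=∅
  b5 li=∅ lo=∅
  b6 li=∅ lo=∅

Interfere edges:
  d: ∅
  h: {i,j,s,y}
  i: {h,j,s,y}
  j: {h,i,s,y}
  s: {h,i,j,y}
  y: {h,i,j,s}

Colouring:
  {h,i,j,s,y} pairwise interfere (5-clique) ⇒ χ ≥ 5
  assign d→r0 h→r0 i→r1 j→r2 s→r3 y→r4 — no edge inside a register ⇒ χ ≤ 5
  χ = 5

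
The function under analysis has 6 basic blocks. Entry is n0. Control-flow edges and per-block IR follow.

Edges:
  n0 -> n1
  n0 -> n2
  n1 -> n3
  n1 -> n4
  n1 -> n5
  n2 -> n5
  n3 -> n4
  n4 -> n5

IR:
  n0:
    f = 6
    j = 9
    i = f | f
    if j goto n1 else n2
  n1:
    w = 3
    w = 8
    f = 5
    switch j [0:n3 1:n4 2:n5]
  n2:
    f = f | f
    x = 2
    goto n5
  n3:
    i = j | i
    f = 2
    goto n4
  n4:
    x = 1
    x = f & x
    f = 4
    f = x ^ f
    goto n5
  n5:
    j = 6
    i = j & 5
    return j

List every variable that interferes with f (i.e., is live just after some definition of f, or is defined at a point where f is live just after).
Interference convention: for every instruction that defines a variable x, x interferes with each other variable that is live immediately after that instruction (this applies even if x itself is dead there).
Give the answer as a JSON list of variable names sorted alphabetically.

Answer: ["i", "j", "x"]

Analysis:
def/use:
  n0: {f,i,j} / ∅
  n1: {f,w} / {j}
  n2: {f,x} / {f}
  n3: {f,i} / {i,j}
  n4: {f,x} / {f}
  n5: {i,j} / ∅

Liveness:
  live n0: ∅→{f,i,j}
  live n1: {i,j}→{f,i,j}
  live n2: {f}→∅
  live n3: {i,j}→{f}
  live n4: {f}→∅
  live n5: ∅→∅

Interference:
  f — {i,j,x}
  i — {f,j,w}
  j — {f,i,w}
  w — {i,j}
  x — {f}

N(f) = ["i", "j", "x"]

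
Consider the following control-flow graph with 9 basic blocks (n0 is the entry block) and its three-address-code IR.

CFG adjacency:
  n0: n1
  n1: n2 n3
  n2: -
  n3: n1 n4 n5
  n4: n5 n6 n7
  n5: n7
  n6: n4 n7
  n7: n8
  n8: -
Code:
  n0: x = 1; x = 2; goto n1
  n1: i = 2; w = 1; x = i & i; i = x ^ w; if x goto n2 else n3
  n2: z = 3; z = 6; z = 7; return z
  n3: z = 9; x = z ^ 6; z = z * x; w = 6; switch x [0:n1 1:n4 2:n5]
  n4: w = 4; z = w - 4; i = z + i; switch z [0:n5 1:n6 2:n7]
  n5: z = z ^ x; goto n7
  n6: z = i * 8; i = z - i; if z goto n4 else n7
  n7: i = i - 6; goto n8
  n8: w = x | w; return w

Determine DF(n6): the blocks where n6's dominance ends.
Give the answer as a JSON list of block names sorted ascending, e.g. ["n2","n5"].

Answer: ["n4", "n7"]

Working:
idom tree: n1←n0 n2←n1 n3←n1 n4←n3 n5←n3 n6←n4 n7←n3 n8←n7
Join-block Dom:
  n1: preds {n0,n3}: {n0} ∩ {n0,n1,n3} = {n0}; idom=n0
  n4: preds {n3,n6}: {n0,n1,n3} ∩ {n0,n1,n3,n4,n6} = {n0,n1,n3}; idom=n3
  n5: preds {n3,n4}: {n0,n1,n3} ∩ {n0,n1,n3,n4} = {n0,n1,n3}; idom=n3
  n7: preds {n4,n5,n6}: {n0,n1,n3,n4} ∩ {n0,n1,n3,n5} ∩ {n0,n1,n3,n4,n6} = {n0,n1,n3}; idom=n3

DF walk-up:
  join n1 pred n0: · stop@n0
  join n1 pred n3: n3→n1 stop@n0
  join n4 pred n3: · stop@n3
  join n4 pred n6: n6→n4 stop@n3
  join n5 pred n3: · stop@n3
  join n5 pred n4: n4 stop@n3
  join n7 pred n4: n4 stop@n3
  join n7 pred n5: n5 stop@n3
  join n7 pred n6: n6→n4 stop@n3
  n0 → ∅
  n1 → {n1}
  n2 → ∅
  n3 → {n1}
  n4 → {n4,n5,n7}
  n5 → {n7}
  n6 → {n4,n7}
  n7 → ∅
  n8 → ∅

DF(n6) = ["n4", "n7"]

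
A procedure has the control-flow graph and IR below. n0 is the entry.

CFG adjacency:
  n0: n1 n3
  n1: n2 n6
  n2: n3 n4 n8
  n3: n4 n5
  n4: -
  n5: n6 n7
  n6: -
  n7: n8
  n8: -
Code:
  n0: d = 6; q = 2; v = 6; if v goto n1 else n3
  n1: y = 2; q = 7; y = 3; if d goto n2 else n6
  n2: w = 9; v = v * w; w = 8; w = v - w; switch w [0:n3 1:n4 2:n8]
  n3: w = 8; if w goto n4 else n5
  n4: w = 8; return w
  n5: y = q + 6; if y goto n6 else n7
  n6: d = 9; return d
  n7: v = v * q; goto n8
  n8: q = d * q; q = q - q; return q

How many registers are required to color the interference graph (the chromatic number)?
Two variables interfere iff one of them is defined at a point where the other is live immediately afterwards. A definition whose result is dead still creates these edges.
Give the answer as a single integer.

Per-block:
  n0 def {d,q,v} use ∅
  n1 def {q,y} use {d}
  n2 def {v,w} use {v}
  n3 def {w} use ∅
  n4 def {w} use ∅
  n5 def {y} use {q}
  n6 def {d} use ∅
  n7 def {v} use {q,v}
  n8 def {q} use {d,q}

Backward fixpoint:
  n0: in=∅ out={d,q,v}
  n1: in={d,v} out={d,q,v}
  n2: in={d,q,v} out={d,q,v}
  n3: in={d,q,v} out={d,q,v}
  n4: in=∅ out=∅
  n5: in={d,q,v} out={d,q,v}
  n6: in=∅ out=∅
  n7: in={d,q,v} out={d,q}
  n8: in={d,q} out=∅

Conflict graph:
  d — {q,v,w,y}
  q — {d,v,w,y}
  v — {d,q,w,y}
  w — {d,q,v}
  y — {d,q,v}

Registers:
  {d,q,v,w} pairwise interfere (4-clique) ⇒ χ ≥ 4
  assign d→c0 q→c1 v→c2 w→c3 y→c3 — no edge inside a register ⇒ χ ≤ 4
  χ = 4

Answer: 4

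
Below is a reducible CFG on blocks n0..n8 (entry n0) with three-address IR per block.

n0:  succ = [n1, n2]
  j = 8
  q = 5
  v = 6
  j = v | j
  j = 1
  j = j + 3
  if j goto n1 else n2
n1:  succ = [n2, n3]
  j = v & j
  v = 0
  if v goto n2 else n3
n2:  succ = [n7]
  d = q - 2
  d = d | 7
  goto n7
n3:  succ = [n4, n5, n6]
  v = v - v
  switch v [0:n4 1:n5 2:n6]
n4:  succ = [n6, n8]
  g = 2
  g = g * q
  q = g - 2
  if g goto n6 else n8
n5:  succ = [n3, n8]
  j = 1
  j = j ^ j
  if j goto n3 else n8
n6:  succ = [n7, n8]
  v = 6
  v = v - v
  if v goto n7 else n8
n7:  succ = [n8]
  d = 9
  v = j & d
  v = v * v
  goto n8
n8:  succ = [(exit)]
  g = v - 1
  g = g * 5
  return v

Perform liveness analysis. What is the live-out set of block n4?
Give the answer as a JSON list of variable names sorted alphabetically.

Answer: ["j", "v"]

Working:
Per-block:
  n0: {j,q,v} / ∅
  n1: {j,v} / {j,v}
  n2: {d} / {q}
  n3: {v} / {v}
  n4: {g,q} / {q}
  n5: {j} / ∅
  n6: {v} / ∅
  n7: {d,v} / {j}
  n8: {g} / {v}

Liveness:
  n0: in=∅ out={j,q,v}
  n1: in={j,q,v} out={j,q,v}
  n2: in={j,q} out={j}
  n3: in={j,q,v} out={j,q,v}
  n4: in={j,q,v} out={j,v}
  n5: in={q,v} out={j,q,v}
  n6: in={j} out={j,v}
  n7: in={j} out={v}
  n8: in={v} out=∅

live-out(n4) = ["j", "v"]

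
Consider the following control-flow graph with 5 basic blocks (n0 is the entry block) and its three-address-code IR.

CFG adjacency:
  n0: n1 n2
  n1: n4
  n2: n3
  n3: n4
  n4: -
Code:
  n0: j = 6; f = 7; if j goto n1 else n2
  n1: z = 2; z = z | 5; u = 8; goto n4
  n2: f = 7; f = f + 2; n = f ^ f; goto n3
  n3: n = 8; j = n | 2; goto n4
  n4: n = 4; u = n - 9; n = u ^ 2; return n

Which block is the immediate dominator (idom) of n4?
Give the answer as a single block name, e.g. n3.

idom tree: n1←n0 n2←n0 n3←n2 n4←n0
Join-block Dom:
  n4: preds {n1,n3}: {n0,n1} ∩ {n0,n2,n3} = {n0}; idom=n0

idom(n4) = n0

Answer: n0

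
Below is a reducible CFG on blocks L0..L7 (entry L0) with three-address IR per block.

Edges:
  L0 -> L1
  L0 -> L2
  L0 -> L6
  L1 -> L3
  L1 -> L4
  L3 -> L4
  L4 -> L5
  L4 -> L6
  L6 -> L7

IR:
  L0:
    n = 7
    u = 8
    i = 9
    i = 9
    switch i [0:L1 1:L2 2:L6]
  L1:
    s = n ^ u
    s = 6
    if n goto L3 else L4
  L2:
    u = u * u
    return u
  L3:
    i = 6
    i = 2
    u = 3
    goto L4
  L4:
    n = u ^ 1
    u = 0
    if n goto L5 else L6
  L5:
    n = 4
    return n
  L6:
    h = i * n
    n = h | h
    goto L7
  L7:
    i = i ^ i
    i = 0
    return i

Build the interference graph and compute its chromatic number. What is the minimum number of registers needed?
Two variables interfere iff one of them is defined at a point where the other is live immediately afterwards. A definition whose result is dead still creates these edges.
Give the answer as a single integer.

def/use:
  L0: def={i,n,u} ue=∅
  L1: def={s} ue={n,u}
  L2: def={u} ue={u}
  L3: def={i,u} ue=∅
  L4: def={n,u} ue={u}
  L5: def={n} ue=∅
  L6: def={h,n} ue={i,n}
  L7: def={i} ue={i}

Liveness:
  L0: in=∅ out={i,n,u}
  L1: in={i,n,u} out={i,u}
  L2: in={u} out=∅
  L3: in=∅ out={i,u}
  L4: in={i,u} out={i,n}
  L5: in=∅ out=∅
  L6: in={i,n} out={i}
  L7: in={i} out=∅

Interference:
  h↔{i}
  i↔{h,n,s,u}
  n↔{i,s,u}
  s↔{i,n,u}
  u↔{i,n,s}

Chromatic number:
  clique {i,n,s,u} ⇒ need ≥ 4
  4-colouring: c0={i}  c1={h,n}  c2={s}  c3={u}
  χ = 4

Answer: 4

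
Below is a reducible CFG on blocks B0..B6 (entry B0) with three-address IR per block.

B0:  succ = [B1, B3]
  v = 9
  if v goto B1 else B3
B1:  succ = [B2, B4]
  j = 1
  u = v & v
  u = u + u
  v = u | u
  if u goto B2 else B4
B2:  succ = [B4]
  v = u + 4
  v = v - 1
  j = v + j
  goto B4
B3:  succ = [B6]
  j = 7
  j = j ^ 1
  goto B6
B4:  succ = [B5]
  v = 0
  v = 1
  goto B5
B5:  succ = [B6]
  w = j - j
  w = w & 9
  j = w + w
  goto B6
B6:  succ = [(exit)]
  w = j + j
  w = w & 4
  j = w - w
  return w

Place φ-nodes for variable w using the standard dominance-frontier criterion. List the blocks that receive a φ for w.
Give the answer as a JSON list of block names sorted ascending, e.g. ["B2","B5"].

Answer: ["B6"]

Derivation:
idom tree: B1←B0 B2←B1 B3←B0 B4←B1 B5←B4 B6←B0
Dom at joins:
  B4: preds {B1,B2}: {B0,B1} ∩ {B0,B1,B2} = {B0,B1}; idom=B1
  B6: preds {B3,B5}: {B0,B3} ∩ {B0,B1,B4,B5} = {B0}; idom=B0

Frontier:
  B4←B1: walk · to B1
  B4←B2: walk B2 to B1
  B6←B3: walk B3 to B0
  B6←B5: walk B5→B4→B1 to B0
  B0 → ∅
  B1 → {B6}
  B2 → {B4}
  B3 → {B6}
  B4 → {B6}
  B5 → {B6}
  B6 → ∅

φ for w: defs {B5,B6}
  DF⁺ = {B6}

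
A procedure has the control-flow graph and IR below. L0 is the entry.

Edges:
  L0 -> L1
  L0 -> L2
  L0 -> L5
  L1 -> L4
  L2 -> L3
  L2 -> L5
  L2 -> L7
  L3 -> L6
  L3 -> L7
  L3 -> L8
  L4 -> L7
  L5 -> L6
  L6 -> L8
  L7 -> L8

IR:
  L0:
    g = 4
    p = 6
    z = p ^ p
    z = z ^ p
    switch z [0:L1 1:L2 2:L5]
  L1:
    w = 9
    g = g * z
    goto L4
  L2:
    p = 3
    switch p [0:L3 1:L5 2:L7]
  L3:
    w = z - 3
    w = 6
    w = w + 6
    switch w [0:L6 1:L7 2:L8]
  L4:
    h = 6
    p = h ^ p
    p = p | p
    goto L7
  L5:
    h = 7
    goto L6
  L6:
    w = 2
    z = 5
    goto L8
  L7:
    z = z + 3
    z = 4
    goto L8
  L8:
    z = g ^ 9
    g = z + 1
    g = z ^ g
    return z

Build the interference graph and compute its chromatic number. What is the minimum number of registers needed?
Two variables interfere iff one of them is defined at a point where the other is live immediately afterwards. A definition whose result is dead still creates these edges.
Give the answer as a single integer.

Answer: 4

Analysis:
Per-block:
  L0: def={g,p,z} ue=∅
  L1: def={g,w} ue={g,z}
  L2: def={p} ue=∅
  L3: def={w} ue={z}
  L4: def={h,p} ue={p}
  L5: def={h} ue=∅
  L6: def={w,z} ue=∅
  L7: def={z} ue={z}
  L8: def={g,z} ue={g}

Live sets:
  L0 li=∅ lo={g,p,z}
  L1 li={g,p,z} lo={g,p,z}
  L2 li={g,z} lo={g,z}
  L3 li={g,z} lo={g,z}
  L4 li={g,p,z} lo={g,z}
  L5 li={g} lo={g}
  L6 li={g} lo={g}
  L7 li={g,z} lo={g}
  L8 li={g} lo=∅

Interfere edges:
  g↔{h,p,w,z}
  h↔{g,p,z}
  p↔{g,h,w,z}
  w↔{g,p,z}
  z↔{g,h,p,w}

Colouring:
  {g,h,p,z} pairwise interfere (4-clique) ⇒ χ ≥ 4
  4-colouring: r0={g}  r1={p}  r2={z}  r3={h,w}
  χ = 4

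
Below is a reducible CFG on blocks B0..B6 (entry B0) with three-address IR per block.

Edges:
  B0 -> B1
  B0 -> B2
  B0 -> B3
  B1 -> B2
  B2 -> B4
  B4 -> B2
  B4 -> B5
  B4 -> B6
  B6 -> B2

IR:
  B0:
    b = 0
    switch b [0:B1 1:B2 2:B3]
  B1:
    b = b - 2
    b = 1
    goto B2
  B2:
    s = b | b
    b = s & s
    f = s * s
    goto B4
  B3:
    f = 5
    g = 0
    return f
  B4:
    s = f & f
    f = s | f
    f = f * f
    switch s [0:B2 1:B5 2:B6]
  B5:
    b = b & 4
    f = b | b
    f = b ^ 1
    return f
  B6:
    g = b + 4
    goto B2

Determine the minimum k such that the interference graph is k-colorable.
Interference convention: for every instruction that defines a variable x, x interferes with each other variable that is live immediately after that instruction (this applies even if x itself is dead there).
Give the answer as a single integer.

def/use:
  B0: {b} / ∅
  B1: {b} / {b}
  B2: {b,f,s} / {b}
  B3: {f,g} / ∅
  B4: {f,s} / {f}
  B5: {b,f} / {b}
  B6: {g} / {b}

Liveness:
  B0: in=∅ out={b}
  B1: in={b} out={b}
  B2: in={b} out={b,f}
  B3: in=∅ out=∅
  B4: in={b,f} out={b}
  B5: in={b} out=∅
  B6: in={b} out={b}

Interference:
  b — {f,g,s}
  f — {b,g,s}
  g — {b,f}
  s — {b,f}

Registers:
  {b,f,g} pairwise interfere (3-clique) ⇒ χ ≥ 3
  assign b→R0 f→R1 g→R2 s→R2 — no edge inside a register ⇒ χ ≤ 3
  χ = 3

Answer: 3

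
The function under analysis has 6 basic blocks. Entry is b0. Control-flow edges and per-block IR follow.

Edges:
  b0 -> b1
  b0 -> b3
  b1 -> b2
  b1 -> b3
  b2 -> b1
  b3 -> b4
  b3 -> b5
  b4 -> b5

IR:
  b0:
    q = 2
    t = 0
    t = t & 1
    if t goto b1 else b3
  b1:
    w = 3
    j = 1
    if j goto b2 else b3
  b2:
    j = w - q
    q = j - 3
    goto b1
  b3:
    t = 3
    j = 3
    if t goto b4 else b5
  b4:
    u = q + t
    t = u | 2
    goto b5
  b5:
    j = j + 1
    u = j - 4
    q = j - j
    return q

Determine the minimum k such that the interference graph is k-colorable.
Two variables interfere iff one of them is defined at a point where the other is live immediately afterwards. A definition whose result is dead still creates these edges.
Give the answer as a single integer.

Answer: 3

Derivation:
def/use:
  b0: def={q,t} ue=∅
  b1: def={j,w} ue=∅
  b2: def={j,q} ue={q,w}
  b3: def={j,t} ue=∅
  b4: def={t,u} ue={q,t}
  b5: def={j,q,u} ue={j}

Liveness:
  b0: in=∅ out={q}
  b1: in={q} out={q,w}
  b2: in={q,w} out={q}
  b3: in={q} out={j,q,t}
  b4: in={j,q,t} out={j}
  b5: in={j} out=∅

Interference:
  j — {q,t,u,w}
  q — {j,t,w}
  t — {j,q}
  u — {j}
  w — {j,q}

Chromatic number:
  lower bound: {j,q,t} mutually conflict ⇒ χ ≥ 3
  assign j→R0 q→R1 t→R2 u→R1 w→R2 — no edge inside a register ⇒ χ ≤ 3
  χ = 3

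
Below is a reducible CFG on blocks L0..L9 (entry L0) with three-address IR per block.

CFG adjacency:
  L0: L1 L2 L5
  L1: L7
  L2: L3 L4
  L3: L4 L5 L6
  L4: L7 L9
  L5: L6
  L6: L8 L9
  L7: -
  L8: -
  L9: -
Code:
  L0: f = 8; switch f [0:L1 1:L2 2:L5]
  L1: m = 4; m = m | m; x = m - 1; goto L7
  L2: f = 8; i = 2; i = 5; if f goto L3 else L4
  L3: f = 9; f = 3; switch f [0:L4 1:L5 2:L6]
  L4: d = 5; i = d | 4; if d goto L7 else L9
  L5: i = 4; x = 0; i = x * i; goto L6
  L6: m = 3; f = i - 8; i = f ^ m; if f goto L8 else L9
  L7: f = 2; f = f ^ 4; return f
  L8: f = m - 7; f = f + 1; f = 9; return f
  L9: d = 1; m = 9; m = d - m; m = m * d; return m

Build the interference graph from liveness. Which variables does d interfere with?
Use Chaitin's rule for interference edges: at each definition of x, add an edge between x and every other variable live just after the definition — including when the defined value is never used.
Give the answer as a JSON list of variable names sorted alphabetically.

Per-block:
  L0: {f} / ∅
  L1: {m,x} / ∅
  L2: {f,i} / ∅
  L3: {f} / ∅
  L4: {d,i} / ∅
  L5: {i,x} / ∅
  L6: {f,i,m} / {i}
  L7: {f} / ∅
  L8: {f} / {m}
  L9: {d,m} / ∅

Liveness:
  L0 li=∅ lo=∅
  L1 li=∅ lo=∅
  L2 li=∅ lo={i}
  L3 li={i} lo={i}
  L4 li=∅ lo=∅
  L5 li=∅ lo={i}
  L6 li={i} lo={m}
  L7 li=∅ lo=∅
  L8 li={m} lo=∅
  L9 li=∅ lo=∅

Conflict graph:
  d: {i,m}
  f: {i,m}
  i: {d,f,m,x}
  m: {d,f,i}
  x: {i}

N(d) = ["i", "m"]

Answer: ["i", "m"]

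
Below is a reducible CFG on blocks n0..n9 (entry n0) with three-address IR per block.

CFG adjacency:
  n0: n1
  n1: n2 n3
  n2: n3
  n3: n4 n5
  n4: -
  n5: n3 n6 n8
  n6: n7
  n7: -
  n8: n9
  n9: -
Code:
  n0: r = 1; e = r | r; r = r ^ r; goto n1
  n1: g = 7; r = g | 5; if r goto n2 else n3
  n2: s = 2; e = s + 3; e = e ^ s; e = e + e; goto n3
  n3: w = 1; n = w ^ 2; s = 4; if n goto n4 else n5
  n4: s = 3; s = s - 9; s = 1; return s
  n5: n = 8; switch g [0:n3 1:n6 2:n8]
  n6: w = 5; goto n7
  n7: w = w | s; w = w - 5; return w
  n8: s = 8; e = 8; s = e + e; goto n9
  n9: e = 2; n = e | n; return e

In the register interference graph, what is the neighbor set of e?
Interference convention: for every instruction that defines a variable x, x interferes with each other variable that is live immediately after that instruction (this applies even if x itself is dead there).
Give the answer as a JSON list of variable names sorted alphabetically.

Block summaries:
  n0 def {e,r} use ∅
  n1 def {g,r} use ∅
  n2 def {e,s} use ∅
  n3 def {n,s,w} use ∅
  n4 def {s} use ∅
  n5 def {n} use {g}
  n6 def {w} use ∅
  n7 def {w} use {s,w}
  n8 def {e,s} use ∅
  n9 def {e,n} use {n}

Backward fixpoint:
  n0: in=∅ out=∅
  n1: in=∅ out={g}
  n2: in={g} out={g}
  n3: in={g} out={g,s}
  n4: in=∅ out=∅
  n5: in={g,s} out={g,n,s}
  n6: in={s} out={s,w}
  n7: in={s,w} out=∅
  n8: in={n} out={n}
  n9: in={n} out=∅

Interfere edges:
  e↔{g,n,r,s}
  g↔{e,n,r,s,w}
  n↔{e,g,s}
  r↔{e,g}
  s↔{e,g,n,w}
  w↔{g,s}

N(e) = ["g", "n", "r", "s"]

Answer: ["g", "n", "r", "s"]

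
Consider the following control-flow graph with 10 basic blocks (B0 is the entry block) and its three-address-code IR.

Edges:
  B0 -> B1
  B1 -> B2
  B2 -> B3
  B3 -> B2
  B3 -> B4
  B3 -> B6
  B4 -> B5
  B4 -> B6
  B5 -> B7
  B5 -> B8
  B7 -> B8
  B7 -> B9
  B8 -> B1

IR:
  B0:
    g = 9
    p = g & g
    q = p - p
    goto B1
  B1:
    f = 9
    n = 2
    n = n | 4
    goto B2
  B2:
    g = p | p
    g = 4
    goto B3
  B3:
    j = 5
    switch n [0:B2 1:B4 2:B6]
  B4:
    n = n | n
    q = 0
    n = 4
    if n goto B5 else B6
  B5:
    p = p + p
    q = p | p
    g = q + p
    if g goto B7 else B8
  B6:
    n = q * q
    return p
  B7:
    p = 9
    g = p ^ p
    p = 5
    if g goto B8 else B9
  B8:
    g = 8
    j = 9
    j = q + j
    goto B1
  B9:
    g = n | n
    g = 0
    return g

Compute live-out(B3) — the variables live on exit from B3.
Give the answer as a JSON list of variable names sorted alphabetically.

Block summaries:
  B0 def {g,p,q} use ∅
  B1 def {f,n} use ∅
  B2 def {g} use {p}
  B3 def {j} use {n}
  B4 def {n,q} use {n}
  B5 def {g,p,q} use {p}
  B6 def {n} use {p,q}
  B7 def {g,p} use ∅
  B8 def {g,j} use {q}
  B9 def {g} use {n}

Liveness:
  live B0: ∅→{p,q}
  live B1: {p,q}→{n,p,q}
  live B2: {n,p,q}→{n,p,q}
  live B3: {n,p,q}→{n,p,q}
  live B4: {n,p}→{n,p,q}
  live B5: {n,p}→{n,p,q}
  live B6: {p,q}→∅
  live B7: {n,q}→{n,p,q}
  live B8: {p,q}→{p,q}
  live B9: {n}→∅

live-out(B3) = ["n", "p", "q"]

Answer: ["n", "p", "q"]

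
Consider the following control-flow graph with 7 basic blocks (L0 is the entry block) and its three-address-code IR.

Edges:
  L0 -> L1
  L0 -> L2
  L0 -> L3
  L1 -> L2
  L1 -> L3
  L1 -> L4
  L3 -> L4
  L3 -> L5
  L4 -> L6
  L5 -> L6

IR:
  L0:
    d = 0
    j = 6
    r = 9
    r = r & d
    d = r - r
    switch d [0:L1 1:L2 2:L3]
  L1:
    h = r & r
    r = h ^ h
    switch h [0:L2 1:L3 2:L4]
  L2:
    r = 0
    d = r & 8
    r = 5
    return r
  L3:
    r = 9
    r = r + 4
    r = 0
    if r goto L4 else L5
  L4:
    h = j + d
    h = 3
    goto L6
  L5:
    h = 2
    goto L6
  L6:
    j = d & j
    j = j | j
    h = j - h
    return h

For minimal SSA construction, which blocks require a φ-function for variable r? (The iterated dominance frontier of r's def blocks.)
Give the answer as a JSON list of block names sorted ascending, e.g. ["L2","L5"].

idom tree: L1←L0 L2←L0 L3←L0 L4←L0 L5←L3 L6←L0
Join-block Dom:
  L2: preds {L0,L1}: {L0} ∩ {L0,L1} = {L0}; idom=L0
  L3: preds {L0,L1}: {L0} ∩ {L0,L1} = {L0}; idom=L0
  L4: preds {L1,L3}: {L0,L1} ∩ {L0,L3} = {L0}; idom=L0
  L6: preds {L4,L5}: {L0,L4} ∩ {L0,L3,L5} = {L0}; idom=L0

DF walk-up:
  L2←L0: walk · to L0
  L2←L1: walk L1 to L0
  L3←L0: walk · to L0
  L3←L1: walk L1 to L0
  L4←L1: walk L1 to L0
  L4←L3: walk L3 to L0
  L6←L4: walk L4 to L0
  L6←L5: walk L5→L3 to L0
  L0: DF=∅
  L1: DF={L2,L3,L4}
  L2: DF=∅
  L3: DF={L4,L6}
  L4: DF={L6}
  L5: DF={L6}
  L6: DF=∅

φ for r: defs {L0,L1,L2,L3}
  DF⁺ = {L2,L3,L4,L6}

Answer: ["L2", "L3", "L4", "L6"]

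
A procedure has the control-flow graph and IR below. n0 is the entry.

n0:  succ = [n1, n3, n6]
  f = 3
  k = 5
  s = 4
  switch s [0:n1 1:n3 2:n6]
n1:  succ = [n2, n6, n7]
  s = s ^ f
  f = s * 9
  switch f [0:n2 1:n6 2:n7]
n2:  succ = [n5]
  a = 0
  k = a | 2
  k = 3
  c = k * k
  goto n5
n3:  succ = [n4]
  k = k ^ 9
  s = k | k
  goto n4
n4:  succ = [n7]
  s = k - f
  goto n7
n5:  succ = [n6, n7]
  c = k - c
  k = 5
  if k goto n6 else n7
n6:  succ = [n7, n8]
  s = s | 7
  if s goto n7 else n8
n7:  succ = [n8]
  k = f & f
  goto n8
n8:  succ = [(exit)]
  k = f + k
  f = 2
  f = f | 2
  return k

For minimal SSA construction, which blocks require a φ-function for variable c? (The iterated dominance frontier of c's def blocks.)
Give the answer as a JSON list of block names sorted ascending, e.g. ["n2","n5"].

Answer: ["n6", "n7", "n8"]

Derivation:
idom tree: n1←n0 n2←n1 n3←n0 n4←n3 n5←n2 n6←n0 n7←n0 n8←n0
Join-block Dom:
  n6: preds {n0,n1,n5}: {n0} ∩ {n0,n1} ∩ {n0,n1,n2,n5} = {n0}; idom=n0
  n7: preds {n1,n4,n5,n6}: {n0,n1} ∩ {n0,n3,n4} ∩ {n0,n1,n2,n5} ∩ {n0,n6} = {n0}; idom=n0
  n8: preds {n6,n7}: {n0,n6} ∩ {n0,n7} = {n0}; idom=n0

DF derivation:
  n6←n0: walk · to n0
  n6←n1: walk n1 to n0
  n6←n5: walk n5→n2→n1 to n0
  n7←n1: walk n1 to n0
  n7←n4: walk n4→n3 to n0
  n7←n5: walk n5→n2→n1 to n0
  n7←n6: walk n6 to n0
  n8←n6: walk n6 to n0
  n8←n7: walk n7 to n0
  n0 → ∅
  n1 → {n6,n7}
  n2 → {n6,n7}
  n3 → {n7}
  n4 → {n7}
  n5 → {n6,n7}
  n6 → {n7,n8}
  n7 → {n8}
  n8 → ∅

φ for c: defs {n2,n5}
  DF⁺ = {n6,n7,n8}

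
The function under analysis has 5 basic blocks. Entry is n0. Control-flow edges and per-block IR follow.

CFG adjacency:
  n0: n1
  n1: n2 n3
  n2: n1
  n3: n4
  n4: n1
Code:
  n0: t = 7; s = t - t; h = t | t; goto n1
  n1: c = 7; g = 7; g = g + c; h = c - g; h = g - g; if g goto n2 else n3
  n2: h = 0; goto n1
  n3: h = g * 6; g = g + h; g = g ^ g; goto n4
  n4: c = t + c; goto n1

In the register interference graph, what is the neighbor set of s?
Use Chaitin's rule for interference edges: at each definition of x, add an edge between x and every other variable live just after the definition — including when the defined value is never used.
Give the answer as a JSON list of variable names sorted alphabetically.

Answer: ["t"]

Analysis:
Block summaries:
  n0 def {h,s,t} use ∅
  n1 def {c,g,h} use ∅
  n2 def {h} use ∅
  n3 def {g,h} use {g}
  n4 def {c} use {c,t}

Backward fixpoint:
  live n0: ∅→{t}
  live n1: {t}→{c,g,t}
  live n2: {t}→{t}
  live n3: {c,g,t}→{c,t}
  live n4: {c,t}→{t}

Interference:
  c: {g,h,t}
  g: {c,h,t}
  h: {c,g,t}
  s: {t}
  t: {c,g,h,s}

N(s) = ["t"]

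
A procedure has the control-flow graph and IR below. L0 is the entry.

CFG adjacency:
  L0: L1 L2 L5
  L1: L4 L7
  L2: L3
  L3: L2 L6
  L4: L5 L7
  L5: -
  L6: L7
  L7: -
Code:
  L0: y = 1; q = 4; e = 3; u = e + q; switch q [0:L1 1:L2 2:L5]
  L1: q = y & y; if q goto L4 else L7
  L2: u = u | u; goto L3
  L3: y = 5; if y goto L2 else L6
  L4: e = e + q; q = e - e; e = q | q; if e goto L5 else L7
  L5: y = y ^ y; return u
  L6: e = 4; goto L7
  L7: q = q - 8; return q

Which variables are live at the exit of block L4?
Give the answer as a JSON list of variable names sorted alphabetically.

Answer: ["q", "u", "y"]

Analysis:
Block summaries:
  L0: {e,q,u,y} / ∅
  L1: {q} / {y}
  L2: {u} / {u}
  L3: {y} / ∅
  L4: {e,q} / {e,q}
  L5: {y} / {u,y}
  L6: {e} / ∅
  L7: {q} / {q}

Live sets:
  L0: in=∅ out={e,q,u,y}
  L1: in={e,u,y} out={e,q,u,y}
  L2: in={q,u} out={q,u}
  L3: in={q,u} out={q,u}
  L4: in={e,q,u,y} out={q,u,y}
  L5: in={u,y} out=∅
  L6: in={q} out={q}
  L7: in={q} out=∅

live-out(L4) = ["q", "u", "y"]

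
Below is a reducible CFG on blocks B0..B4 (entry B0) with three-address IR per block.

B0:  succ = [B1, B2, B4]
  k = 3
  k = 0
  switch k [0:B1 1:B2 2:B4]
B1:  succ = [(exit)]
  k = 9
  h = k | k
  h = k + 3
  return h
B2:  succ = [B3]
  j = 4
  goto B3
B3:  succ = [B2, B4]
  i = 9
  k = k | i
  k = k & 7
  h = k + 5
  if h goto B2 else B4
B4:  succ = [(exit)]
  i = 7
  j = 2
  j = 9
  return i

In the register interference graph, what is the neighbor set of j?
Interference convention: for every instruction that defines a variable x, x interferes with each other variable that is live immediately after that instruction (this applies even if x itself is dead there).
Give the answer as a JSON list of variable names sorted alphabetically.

Answer: ["i", "k"]

Analysis:
Per-block:
  B0: def={k} ue=∅
  B1: def={h,k} ue=∅
  B2: def={j} ue=∅
  B3: def={h,i,k} ue={k}
  B4: def={i,j} ue=∅

Live sets:
  B0 li=∅ lo={k}
  B1 li=∅ lo=∅
  B2 li={k} lo={k}
  B3 li={k} lo={k}
  B4 li=∅ lo=∅

Interfere edges:
  h — {k}
  i — {j,k}
  j — {i,k}
  k — {h,i,j}

N(j) = ["i", "k"]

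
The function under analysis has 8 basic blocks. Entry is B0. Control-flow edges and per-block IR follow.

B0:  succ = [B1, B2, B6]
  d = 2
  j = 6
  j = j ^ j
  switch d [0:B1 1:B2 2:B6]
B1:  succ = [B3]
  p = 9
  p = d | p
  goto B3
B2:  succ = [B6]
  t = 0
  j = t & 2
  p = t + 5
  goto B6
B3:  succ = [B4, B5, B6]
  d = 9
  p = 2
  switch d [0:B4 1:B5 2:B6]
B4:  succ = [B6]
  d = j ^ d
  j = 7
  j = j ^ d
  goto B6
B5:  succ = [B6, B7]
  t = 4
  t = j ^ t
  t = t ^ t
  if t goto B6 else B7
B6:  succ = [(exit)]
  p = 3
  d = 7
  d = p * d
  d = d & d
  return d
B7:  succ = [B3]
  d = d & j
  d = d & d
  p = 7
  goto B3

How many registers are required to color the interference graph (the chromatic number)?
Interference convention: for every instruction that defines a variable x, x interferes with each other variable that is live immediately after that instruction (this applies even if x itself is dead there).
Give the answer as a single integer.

Answer: 3

Analysis:
Per-block:
  B0 def {d,j} use ∅
  B1 def {p} use {d}
  B2 def {j,p,t} use ∅
  B3 def {d,p} use ∅
  B4 def {d,j} use {d,j}
  B5 def {t} use {j}
  B6 def {d,p} use ∅
  B7 def {d,p} use {d,j}

Live sets:
  B0: in=∅ out={d,j}
  B1: in={d,j} out={j}
  B2: in=∅ out=∅
  B3: in={j} out={d,j}
  B4: in={d,j} out=∅
  B5: in={d,j} out={d,j}
  B6: in=∅ out=∅
  B7: in={d,j} out={j}

Interference:
  d: {j,p,t}
  j: {d,p,t}
  p: {d,j}
  t: {d,j}

Chromatic number:
  clique {d,j,p} ⇒ need ≥ 3
  assign d→c0 j→c1 p→c2 t→c2 — no edge inside a register ⇒ χ ≤ 3
  χ = 3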